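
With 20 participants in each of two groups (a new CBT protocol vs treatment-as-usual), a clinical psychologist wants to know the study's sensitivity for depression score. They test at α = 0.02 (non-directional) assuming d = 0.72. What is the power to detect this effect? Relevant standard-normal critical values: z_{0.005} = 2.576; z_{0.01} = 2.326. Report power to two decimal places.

power ≈ 0.48

For two equal groups, power = Φ(d·√(n/2) − z_{α/2}).
d·√(n/2) = 0.72 × √(20/2) = 0.72 × 3.162 = 2.277.
z_β = 2.277 − 2.326 = -0.049.
Power = Φ(-0.049) = 0.480.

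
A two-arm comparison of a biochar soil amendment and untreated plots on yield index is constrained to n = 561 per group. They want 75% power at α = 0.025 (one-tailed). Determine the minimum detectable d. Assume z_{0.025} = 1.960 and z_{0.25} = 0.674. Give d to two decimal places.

For two independent groups of n = 561 each: d_min = (z_{α} + z_β)·√(2/n).
z-sum = 1.960 + 0.674 = 2.634.
d_min = 2.634 × √(2/561) = 2.634 × 0.0597 = 0.157.

d_min ≈ 0.16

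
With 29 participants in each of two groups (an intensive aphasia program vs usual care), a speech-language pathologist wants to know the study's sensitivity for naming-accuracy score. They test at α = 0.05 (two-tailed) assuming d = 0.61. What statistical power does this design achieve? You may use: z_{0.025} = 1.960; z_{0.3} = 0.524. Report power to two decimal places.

power ≈ 0.64

For two equal groups, power = Φ(d·√(n/2) − z_{α/2}).
d·√(n/2) = 0.61 × √(29/2) = 0.61 × 3.808 = 2.323.
z_β = 2.323 − 1.960 = 0.363.
Power = Φ(0.363) = 0.642.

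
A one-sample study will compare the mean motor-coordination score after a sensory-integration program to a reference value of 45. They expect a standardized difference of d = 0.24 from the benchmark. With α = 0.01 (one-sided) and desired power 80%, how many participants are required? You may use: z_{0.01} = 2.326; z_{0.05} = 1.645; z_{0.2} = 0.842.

For a one-sample test: n = ((z_{α} + z_β) / d)².
z_{α} + z_β = 2.326 + 0.842 = 3.168.
n = (3.168 / 0.24)² = 13.200² = 174.24.
Round up.

n = 175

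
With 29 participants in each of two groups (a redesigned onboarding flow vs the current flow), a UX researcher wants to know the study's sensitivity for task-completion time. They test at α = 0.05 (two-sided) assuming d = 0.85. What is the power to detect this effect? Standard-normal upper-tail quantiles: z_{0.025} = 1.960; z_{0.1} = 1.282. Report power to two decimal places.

For two equal groups, power = Φ(d·√(n/2) − z_{α/2}).
d·√(n/2) = 0.85 × √(29/2) = 0.85 × 3.808 = 3.237.
z_β = 3.237 − 1.960 = 1.277.
Power = Φ(1.277) = 0.899.

power ≈ 0.90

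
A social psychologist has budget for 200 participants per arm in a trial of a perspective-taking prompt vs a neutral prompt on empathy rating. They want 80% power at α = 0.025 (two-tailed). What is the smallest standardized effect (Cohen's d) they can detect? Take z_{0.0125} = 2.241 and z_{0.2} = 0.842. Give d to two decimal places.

d_min ≈ 0.31

For two independent groups of n = 200 each: d_min = (z_{α/2} + z_β)·√(2/n).
z-sum = 2.241 + 0.842 = 3.083.
d_min = 3.083 × √(2/200) = 3.083 × 0.1000 = 0.308.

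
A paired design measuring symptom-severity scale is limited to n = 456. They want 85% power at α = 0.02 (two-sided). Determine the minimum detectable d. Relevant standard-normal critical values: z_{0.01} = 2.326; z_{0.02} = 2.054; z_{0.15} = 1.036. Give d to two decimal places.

d_min ≈ 0.16

For a single sample (or paired design) of n = 456: d_min = (z_{α/2} + z_β)/√n.
z-sum = 2.326 + 1.036 = 3.362.
d_min = 3.362 / √456 = 3.362 / 21.354 = 0.157.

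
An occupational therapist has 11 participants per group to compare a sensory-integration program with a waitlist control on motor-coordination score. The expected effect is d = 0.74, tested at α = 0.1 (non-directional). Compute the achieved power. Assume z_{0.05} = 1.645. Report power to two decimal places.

power ≈ 0.54

For two equal groups, power = Φ(d·√(n/2) − z_{α/2}).
d·√(n/2) = 0.74 × √(11/2) = 0.74 × 2.345 = 1.735.
z_β = 1.735 − 1.645 = 0.090.
Power = Φ(0.090) = 0.536.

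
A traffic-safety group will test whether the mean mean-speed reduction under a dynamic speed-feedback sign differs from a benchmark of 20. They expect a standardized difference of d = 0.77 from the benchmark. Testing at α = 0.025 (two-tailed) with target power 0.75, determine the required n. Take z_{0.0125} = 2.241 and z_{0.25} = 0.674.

n = 15

For a one-sample test: n = ((z_{α/2} + z_β) / d)².
z_{α/2} + z_β = 2.241 + 0.674 = 2.915.
n = (2.915 / 0.77)² = 3.786² = 14.33.
Round up.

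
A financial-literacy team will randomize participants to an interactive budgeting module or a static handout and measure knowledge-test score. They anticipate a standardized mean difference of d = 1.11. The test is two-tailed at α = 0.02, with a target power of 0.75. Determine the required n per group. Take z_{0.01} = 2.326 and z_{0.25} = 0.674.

For two independent groups with equal n: n = 2·((z_{α/2} + z_β) / d)².
z_{α/2} + z_β = 2.326 + 0.674 = 3.000.
n = 2 × (3.000 / 1.11)² = 2 × 2.703² = 2 × 7.30 = 14.6.
Round up to the next whole participant.

n = 15 per group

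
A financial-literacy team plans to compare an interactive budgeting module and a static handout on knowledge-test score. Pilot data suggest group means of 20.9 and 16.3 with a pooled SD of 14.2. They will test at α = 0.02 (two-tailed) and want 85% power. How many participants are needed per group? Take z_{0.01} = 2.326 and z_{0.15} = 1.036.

Cohen's d = |M₁ − M₂| / SD_pooled = |20.9 − 16.3| / 14.2 = 4.6 / 14.2 = 0.324.
For two independent groups with equal n: n = 2·((z_{α/2} + z_β) / d)².
z_{α/2} + z_β = 2.326 + 1.036 = 3.362.
n = 2 × (3.362 / 0.324)² = 2 × 10.377² = 2 × 107.67 = 215.3.
Round up to the next whole participant.

n = 216 per group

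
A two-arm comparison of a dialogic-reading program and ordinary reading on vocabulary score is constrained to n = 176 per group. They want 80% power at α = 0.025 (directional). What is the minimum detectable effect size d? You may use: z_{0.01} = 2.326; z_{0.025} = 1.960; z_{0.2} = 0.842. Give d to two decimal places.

For two independent groups of n = 176 each: d_min = (z_{α} + z_β)·√(2/n).
z-sum = 1.960 + 0.842 = 2.802.
d_min = 2.802 × √(2/176) = 2.802 × 0.1066 = 0.299.

d_min ≈ 0.30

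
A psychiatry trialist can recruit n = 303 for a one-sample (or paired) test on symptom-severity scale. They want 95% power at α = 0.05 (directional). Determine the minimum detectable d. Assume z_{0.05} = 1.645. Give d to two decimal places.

d_min ≈ 0.19

For a single sample (or paired design) of n = 303: d_min = (z_{α} + z_β)/√n.
z-sum = 1.645 + 1.645 = 3.290.
d_min = 3.290 / √303 = 3.290 / 17.407 = 0.189.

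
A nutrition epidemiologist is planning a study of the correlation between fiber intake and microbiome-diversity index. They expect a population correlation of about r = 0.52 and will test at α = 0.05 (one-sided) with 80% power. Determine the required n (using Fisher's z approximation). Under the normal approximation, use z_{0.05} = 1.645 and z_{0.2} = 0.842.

n = 22

Fisher's z: C = ½·ln((1+r)/(1−r)) = ½·ln(3.1667) = 0.5763.
n = ((z_{α} + z_β)/C)² + 3.
(1.645 + 0.842) / 0.5763 = 2.487 / 0.5763 = 4.315.
n = 4.315² + 3 = 18.62 + 3 = 21.6.
Round up.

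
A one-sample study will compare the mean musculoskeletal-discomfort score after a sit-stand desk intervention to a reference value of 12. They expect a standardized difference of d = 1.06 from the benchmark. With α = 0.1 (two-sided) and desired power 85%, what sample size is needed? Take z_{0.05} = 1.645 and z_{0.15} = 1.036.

For a one-sample test: n = ((z_{α/2} + z_β) / d)².
z_{α/2} + z_β = 1.645 + 1.036 = 2.681.
n = (2.681 / 1.06)² = 2.529² = 6.40.
Round up.

n = 7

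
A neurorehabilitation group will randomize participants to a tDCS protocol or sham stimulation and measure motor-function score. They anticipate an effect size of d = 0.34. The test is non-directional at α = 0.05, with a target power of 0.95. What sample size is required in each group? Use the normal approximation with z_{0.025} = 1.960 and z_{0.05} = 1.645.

n = 225 per group

For two independent groups with equal n: n = 2·((z_{α/2} + z_β) / d)².
z_{α/2} + z_β = 1.960 + 1.645 = 3.605.
n = 2 × (3.605 / 0.34)² = 2 × 10.603² = 2 × 112.42 = 224.8.
Round up to the next whole participant.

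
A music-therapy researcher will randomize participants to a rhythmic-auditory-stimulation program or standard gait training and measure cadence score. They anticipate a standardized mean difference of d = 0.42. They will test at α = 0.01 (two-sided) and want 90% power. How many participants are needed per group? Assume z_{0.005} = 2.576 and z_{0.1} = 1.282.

For two independent groups with equal n: n = 2·((z_{α/2} + z_β) / d)².
z_{α/2} + z_β = 2.576 + 1.282 = 3.858.
n = 2 × (3.858 / 0.42)² = 2 × 9.186² = 2 × 84.38 = 168.8.
Round up to the next whole participant.

n = 169 per group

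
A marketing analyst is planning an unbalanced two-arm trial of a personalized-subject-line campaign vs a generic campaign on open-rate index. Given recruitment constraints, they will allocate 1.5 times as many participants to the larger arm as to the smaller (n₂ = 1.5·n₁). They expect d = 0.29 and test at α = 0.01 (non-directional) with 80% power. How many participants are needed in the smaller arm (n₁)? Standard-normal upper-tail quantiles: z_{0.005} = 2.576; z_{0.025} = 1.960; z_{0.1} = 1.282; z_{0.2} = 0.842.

With allocation ratio k = n₂/n₁ = 1.5, Var(x̄₁−x̄₂) = σ²(1/n₁ + 1/(k·n₁)) = σ²·(k+1)/(k·n₁).
So n₁ = (1 + 1/k)·((z_{α/2} + z_β)/d)² = 1.667 × (3.418/0.29)².
n₁ = 1.667 × 138.91 = 231.5.
Round up: n₁ = 232, giving n₂ = 1.5 × 232 = 348.

n₁ = 232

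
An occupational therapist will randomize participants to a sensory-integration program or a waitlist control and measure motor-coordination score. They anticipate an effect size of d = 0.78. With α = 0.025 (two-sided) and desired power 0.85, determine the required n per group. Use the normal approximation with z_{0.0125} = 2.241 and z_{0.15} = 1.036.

For two independent groups with equal n: n = 2·((z_{α/2} + z_β) / d)².
z_{α/2} + z_β = 2.241 + 1.036 = 3.277.
n = 2 × (3.277 / 0.78)² = 2 × 4.201² = 2 × 17.65 = 35.3.
Round up to the next whole participant.

n = 36 per group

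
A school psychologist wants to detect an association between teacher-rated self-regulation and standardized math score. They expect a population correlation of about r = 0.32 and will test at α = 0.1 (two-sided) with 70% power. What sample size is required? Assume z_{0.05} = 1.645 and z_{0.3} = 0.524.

n = 46

Fisher's z: C = ½·ln((1+r)/(1−r)) = ½·ln(1.9412) = 0.3316.
n = ((z_{α/2} + z_β)/C)² + 3.
(1.645 + 0.524) / 0.3316 = 2.169 / 0.3316 = 6.541.
n = 6.541² + 3 = 42.78 + 3 = 45.8.
Round up.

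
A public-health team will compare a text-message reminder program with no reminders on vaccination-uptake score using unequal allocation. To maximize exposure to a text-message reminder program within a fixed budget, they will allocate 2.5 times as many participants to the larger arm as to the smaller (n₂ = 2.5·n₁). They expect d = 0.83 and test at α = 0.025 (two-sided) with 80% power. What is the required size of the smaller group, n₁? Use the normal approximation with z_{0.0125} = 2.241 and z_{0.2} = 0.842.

With allocation ratio k = n₂/n₁ = 2.5, Var(x̄₁−x̄₂) = σ²(1/n₁ + 1/(k·n₁)) = σ²·(k+1)/(k·n₁).
So n₁ = (1 + 1/k)·((z_{α/2} + z_β)/d)² = 1.400 × (3.083/0.83)².
n₁ = 1.400 × 13.80 = 19.3.
Round up: n₁ = 20, giving n₂ = 2.5 × 20 = 50.

n₁ = 20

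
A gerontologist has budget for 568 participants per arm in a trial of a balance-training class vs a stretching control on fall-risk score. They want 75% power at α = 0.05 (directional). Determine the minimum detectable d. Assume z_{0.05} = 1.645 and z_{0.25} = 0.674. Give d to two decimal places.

For two independent groups of n = 568 each: d_min = (z_{α} + z_β)·√(2/n).
z-sum = 1.645 + 0.674 = 2.319.
d_min = 2.319 × √(2/568) = 2.319 × 0.0593 = 0.138.

d_min ≈ 0.14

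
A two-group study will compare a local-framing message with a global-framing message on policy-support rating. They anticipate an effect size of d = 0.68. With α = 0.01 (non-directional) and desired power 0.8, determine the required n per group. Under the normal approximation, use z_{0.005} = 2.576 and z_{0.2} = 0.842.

n = 51 per group

For two independent groups with equal n: n = 2·((z_{α/2} + z_β) / d)².
z_{α/2} + z_β = 2.576 + 0.842 = 3.418.
n = 2 × (3.418 / 0.68)² = 2 × 5.026² = 2 × 25.27 = 50.5.
Round up to the next whole participant.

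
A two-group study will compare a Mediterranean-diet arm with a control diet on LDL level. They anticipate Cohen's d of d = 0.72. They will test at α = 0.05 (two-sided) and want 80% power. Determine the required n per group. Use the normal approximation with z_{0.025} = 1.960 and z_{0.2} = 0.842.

n = 31 per group

For two independent groups with equal n: n = 2·((z_{α/2} + z_β) / d)².
z_{α/2} + z_β = 1.960 + 0.842 = 2.802.
n = 2 × (2.802 / 0.72)² = 2 × 3.892² = 2 × 15.15 = 30.3.
Round up to the next whole participant.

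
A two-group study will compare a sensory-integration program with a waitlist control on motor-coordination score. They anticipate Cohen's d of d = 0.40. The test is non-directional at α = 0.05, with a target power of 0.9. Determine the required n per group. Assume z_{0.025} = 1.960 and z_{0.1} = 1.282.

For two independent groups with equal n: n = 2·((z_{α/2} + z_β) / d)².
z_{α/2} + z_β = 1.960 + 1.282 = 3.242.
n = 2 × (3.242 / 0.40)² = 2 × 8.105² = 2 × 65.69 = 131.4.
Round up to the next whole participant.

n = 132 per group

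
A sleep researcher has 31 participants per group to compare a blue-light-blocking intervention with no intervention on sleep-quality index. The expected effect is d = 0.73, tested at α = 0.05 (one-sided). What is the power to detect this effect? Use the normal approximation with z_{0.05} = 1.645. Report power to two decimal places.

For two equal groups, power = Φ(d·√(n/2) − z_{α}).
d·√(n/2) = 0.73 × √(31/2) = 0.73 × 3.937 = 2.874.
z_β = 2.874 − 1.645 = 1.229.
Power = Φ(1.229) = 0.890.

power ≈ 0.89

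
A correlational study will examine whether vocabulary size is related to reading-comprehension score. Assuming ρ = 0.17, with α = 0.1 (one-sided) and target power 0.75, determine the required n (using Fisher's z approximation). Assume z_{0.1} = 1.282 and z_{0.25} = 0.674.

n = 133

Fisher's z: C = ½·ln((1+r)/(1−r)) = ½·ln(1.4096) = 0.1717.
n = ((z_{α} + z_β)/C)² + 3.
(1.282 + 0.674) / 0.1717 = 1.956 / 0.1717 = 11.392.
n = 11.392² + 3 = 129.78 + 3 = 132.8.
Round up.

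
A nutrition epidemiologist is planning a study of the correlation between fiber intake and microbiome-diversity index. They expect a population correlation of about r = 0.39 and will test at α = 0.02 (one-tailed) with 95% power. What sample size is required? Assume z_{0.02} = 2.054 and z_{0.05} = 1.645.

n = 84

Fisher's z: C = ½·ln((1+r)/(1−r)) = ½·ln(2.2787) = 0.4118.
n = ((z_{α} + z_β)/C)² + 3.
(2.054 + 1.645) / 0.4118 = 3.699 / 0.4118 = 8.983.
n = 8.983² + 3 = 80.69 + 3 = 83.7.
Round up.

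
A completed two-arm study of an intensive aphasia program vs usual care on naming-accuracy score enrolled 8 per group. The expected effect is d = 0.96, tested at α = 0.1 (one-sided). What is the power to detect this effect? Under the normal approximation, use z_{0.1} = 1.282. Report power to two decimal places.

For two equal groups, power = Φ(d·√(n/2) − z_{α}).
d·√(n/2) = 0.96 × √(8/2) = 0.96 × 2.000 = 1.920.
z_β = 1.920 − 1.282 = 0.638.
Power = Φ(0.638) = 0.738.

power ≈ 0.74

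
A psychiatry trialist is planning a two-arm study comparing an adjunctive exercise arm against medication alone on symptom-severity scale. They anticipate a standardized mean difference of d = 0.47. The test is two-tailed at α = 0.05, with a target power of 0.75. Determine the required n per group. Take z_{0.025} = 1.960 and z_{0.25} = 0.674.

For two independent groups with equal n: n = 2·((z_{α/2} + z_β) / d)².
z_{α/2} + z_β = 1.960 + 0.674 = 2.634.
n = 2 × (2.634 / 0.47)² = 2 × 5.604² = 2 × 31.41 = 62.8.
Round up to the next whole participant.

n = 63 per group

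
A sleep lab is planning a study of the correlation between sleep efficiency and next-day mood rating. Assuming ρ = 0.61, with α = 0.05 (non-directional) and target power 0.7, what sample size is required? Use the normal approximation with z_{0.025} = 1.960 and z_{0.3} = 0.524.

n = 16

Fisher's z: C = ½·ln((1+r)/(1−r)) = ½·ln(4.1282) = 0.7089.
n = ((z_{α/2} + z_β)/C)² + 3.
(1.960 + 0.524) / 0.7089 = 2.484 / 0.7089 = 3.504.
n = 3.504² + 3 = 12.28 + 3 = 15.3.
Round up.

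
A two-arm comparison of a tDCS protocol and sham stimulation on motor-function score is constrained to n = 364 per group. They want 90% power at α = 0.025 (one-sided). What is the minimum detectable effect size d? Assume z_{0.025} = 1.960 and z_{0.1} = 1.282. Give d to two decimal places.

For two independent groups of n = 364 each: d_min = (z_{α} + z_β)·√(2/n).
z-sum = 1.960 + 1.282 = 3.242.
d_min = 3.242 × √(2/364) = 3.242 × 0.0741 = 0.240.

d_min ≈ 0.24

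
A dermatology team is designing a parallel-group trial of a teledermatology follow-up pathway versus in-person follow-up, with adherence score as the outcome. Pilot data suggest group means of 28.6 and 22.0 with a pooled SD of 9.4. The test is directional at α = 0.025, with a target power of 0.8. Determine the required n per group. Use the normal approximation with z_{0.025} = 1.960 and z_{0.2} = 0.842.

Cohen's d = |M₁ − M₂| / SD_pooled = |28.6 − 22.0| / 9.4 = 6.6 / 9.4 = 0.702.
For two independent groups with equal n: n = 2·((z_{α} + z_β) / d)².
z_{α} + z_β = 1.960 + 0.842 = 2.802.
n = 2 × (2.802 / 0.702)² = 2 × 3.991² = 2 × 15.93 = 31.9.
Round up to the next whole participant.

n = 32 per group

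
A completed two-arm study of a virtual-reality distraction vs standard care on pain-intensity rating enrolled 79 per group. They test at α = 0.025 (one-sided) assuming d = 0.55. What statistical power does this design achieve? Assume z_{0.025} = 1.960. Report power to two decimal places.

For two equal groups, power = Φ(d·√(n/2) − z_{α}).
d·√(n/2) = 0.55 × √(79/2) = 0.55 × 6.285 = 3.457.
z_β = 3.457 − 1.960 = 1.497.
Power = Φ(1.497) = 0.933.

power ≈ 0.93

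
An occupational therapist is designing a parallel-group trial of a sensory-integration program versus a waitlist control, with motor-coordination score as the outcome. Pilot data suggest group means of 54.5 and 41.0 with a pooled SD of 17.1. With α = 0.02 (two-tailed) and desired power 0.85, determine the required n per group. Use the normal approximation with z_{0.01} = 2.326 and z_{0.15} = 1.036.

Cohen's d = |M₁ − M₂| / SD_pooled = |54.5 − 41.0| / 17.1 = 13.5 / 17.1 = 0.789.
For two independent groups with equal n: n = 2·((z_{α/2} + z_β) / d)².
z_{α/2} + z_β = 2.326 + 1.036 = 3.362.
n = 2 × (3.362 / 0.789)² = 2 × 4.261² = 2 × 18.16 = 36.3.
Round up to the next whole participant.

n = 37 per group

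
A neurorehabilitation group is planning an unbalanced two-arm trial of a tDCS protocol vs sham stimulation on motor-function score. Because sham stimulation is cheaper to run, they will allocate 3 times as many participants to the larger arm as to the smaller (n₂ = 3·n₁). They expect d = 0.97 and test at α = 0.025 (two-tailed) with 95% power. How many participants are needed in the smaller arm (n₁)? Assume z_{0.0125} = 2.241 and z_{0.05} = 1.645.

With allocation ratio k = n₂/n₁ = 3, Var(x̄₁−x̄₂) = σ²(1/n₁ + 1/(k·n₁)) = σ²·(k+1)/(k·n₁).
So n₁ = (1 + 1/k)·((z_{α/2} + z_β)/d)² = 1.333 × (3.886/0.97)².
n₁ = 1.333 × 16.05 = 21.4.
Round up: n₁ = 22, giving n₂ = 3 × 22 = 66.

n₁ = 22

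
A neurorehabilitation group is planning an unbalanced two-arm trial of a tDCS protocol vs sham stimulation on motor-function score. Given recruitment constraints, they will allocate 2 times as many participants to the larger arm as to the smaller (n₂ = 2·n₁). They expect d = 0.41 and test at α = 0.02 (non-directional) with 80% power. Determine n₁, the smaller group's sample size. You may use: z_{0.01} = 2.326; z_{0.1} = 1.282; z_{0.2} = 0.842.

n₁ = 90

With allocation ratio k = n₂/n₁ = 2, Var(x̄₁−x̄₂) = σ²(1/n₁ + 1/(k·n₁)) = σ²·(k+1)/(k·n₁).
So n₁ = (1 + 1/k)·((z_{α/2} + z_β)/d)² = 1.500 × (3.168/0.41)².
n₁ = 1.500 × 59.70 = 89.6.
Round up: n₁ = 90, giving n₂ = 2 × 90 = 180.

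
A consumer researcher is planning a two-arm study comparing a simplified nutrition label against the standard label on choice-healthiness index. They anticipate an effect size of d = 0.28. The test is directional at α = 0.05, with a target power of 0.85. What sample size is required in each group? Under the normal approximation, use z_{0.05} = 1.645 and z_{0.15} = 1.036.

n = 184 per group

For two independent groups with equal n: n = 2·((z_{α} + z_β) / d)².
z_{α} + z_β = 1.645 + 1.036 = 2.681.
n = 2 × (2.681 / 0.28)² = 2 × 9.575² = 2 × 91.68 = 183.4.
Round up to the next whole participant.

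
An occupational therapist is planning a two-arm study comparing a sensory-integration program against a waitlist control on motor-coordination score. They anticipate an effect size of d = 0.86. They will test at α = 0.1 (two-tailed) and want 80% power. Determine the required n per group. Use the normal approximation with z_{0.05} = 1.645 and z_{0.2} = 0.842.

n = 17 per group

For two independent groups with equal n: n = 2·((z_{α/2} + z_β) / d)².
z_{α/2} + z_β = 1.645 + 0.842 = 2.487.
n = 2 × (2.487 / 0.86)² = 2 × 2.892² = 2 × 8.36 = 16.7.
Round up to the next whole participant.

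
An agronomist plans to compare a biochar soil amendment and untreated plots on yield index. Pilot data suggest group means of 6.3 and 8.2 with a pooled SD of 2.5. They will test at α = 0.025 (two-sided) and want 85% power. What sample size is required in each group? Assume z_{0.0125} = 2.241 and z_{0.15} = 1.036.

n = 38 per group

Cohen's d = |M₁ − M₂| / SD_pooled = |6.3 − 8.2| / 2.5 = 1.9 / 2.5 = 0.760.
For two independent groups with equal n: n = 2·((z_{α/2} + z_β) / d)².
z_{α/2} + z_β = 2.241 + 1.036 = 3.277.
n = 2 × (3.277 / 0.760)² = 2 × 4.312² = 2 × 18.59 = 37.2.
Round up to the next whole participant.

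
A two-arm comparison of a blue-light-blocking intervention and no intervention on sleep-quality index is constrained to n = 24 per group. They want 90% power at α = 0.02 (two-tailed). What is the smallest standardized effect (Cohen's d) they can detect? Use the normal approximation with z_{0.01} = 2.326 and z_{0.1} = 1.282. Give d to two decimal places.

For two independent groups of n = 24 each: d_min = (z_{α/2} + z_β)·√(2/n).
z-sum = 2.326 + 1.282 = 3.608.
d_min = 3.608 × √(2/24) = 3.608 × 0.2887 = 1.042.

d_min ≈ 1.04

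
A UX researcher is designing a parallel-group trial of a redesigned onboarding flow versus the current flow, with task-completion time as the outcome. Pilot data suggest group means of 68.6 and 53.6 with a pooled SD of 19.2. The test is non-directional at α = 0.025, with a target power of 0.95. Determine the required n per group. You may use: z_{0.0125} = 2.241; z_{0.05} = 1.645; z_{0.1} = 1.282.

Cohen's d = |M₁ − M₂| / SD_pooled = |68.6 − 53.6| / 19.2 = 15.0 / 19.2 = 0.781.
For two independent groups with equal n: n = 2·((z_{α/2} + z_β) / d)².
z_{α/2} + z_β = 2.241 + 1.645 = 3.886.
n = 2 × (3.886 / 0.781)² = 2 × 4.976² = 2 × 24.76 = 49.5.
Round up to the next whole participant.

n = 50 per group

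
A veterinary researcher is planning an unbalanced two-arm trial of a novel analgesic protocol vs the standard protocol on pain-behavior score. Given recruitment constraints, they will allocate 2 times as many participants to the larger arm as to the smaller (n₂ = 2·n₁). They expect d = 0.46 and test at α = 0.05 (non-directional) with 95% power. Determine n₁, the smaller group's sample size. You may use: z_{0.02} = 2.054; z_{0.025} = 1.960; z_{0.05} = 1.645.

With allocation ratio k = n₂/n₁ = 2, Var(x̄₁−x̄₂) = σ²(1/n₁ + 1/(k·n₁)) = σ²·(k+1)/(k·n₁).
So n₁ = (1 + 1/k)·((z_{α/2} + z_β)/d)² = 1.500 × (3.605/0.46)².
n₁ = 1.500 × 61.42 = 92.1.
Round up: n₁ = 93, giving n₂ = 2 × 93 = 186.

n₁ = 93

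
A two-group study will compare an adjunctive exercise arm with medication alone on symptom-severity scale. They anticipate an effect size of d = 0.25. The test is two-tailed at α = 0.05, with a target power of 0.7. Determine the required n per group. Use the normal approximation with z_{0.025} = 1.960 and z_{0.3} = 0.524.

n = 198 per group

For two independent groups with equal n: n = 2·((z_{α/2} + z_β) / d)².
z_{α/2} + z_β = 1.960 + 0.524 = 2.484.
n = 2 × (2.484 / 0.25)² = 2 × 9.936² = 2 × 98.72 = 197.4.
Round up to the next whole participant.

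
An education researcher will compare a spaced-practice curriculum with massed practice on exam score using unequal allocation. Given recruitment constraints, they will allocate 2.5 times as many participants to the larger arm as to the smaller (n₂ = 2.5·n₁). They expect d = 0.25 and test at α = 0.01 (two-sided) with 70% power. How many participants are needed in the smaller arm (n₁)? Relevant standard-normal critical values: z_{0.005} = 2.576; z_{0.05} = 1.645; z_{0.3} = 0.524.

n₁ = 216

With allocation ratio k = n₂/n₁ = 2.5, Var(x̄₁−x̄₂) = σ²(1/n₁ + 1/(k·n₁)) = σ²·(k+1)/(k·n₁).
So n₁ = (1 + 1/k)·((z_{α/2} + z_β)/d)² = 1.400 × (3.100/0.25)².
n₁ = 1.400 × 153.76 = 215.3.
Round up: n₁ = 216, giving n₂ = 2.5 × 216 = 540.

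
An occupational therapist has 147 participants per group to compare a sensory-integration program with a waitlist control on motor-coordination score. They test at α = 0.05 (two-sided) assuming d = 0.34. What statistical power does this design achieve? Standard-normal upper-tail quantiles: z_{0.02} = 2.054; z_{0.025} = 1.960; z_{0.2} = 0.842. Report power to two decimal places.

For two equal groups, power = Φ(d·√(n/2) − z_{α/2}).
d·√(n/2) = 0.34 × √(147/2) = 0.34 × 8.573 = 2.915.
z_β = 2.915 − 1.960 = 0.955.
Power = Φ(0.955) = 0.830.

power ≈ 0.83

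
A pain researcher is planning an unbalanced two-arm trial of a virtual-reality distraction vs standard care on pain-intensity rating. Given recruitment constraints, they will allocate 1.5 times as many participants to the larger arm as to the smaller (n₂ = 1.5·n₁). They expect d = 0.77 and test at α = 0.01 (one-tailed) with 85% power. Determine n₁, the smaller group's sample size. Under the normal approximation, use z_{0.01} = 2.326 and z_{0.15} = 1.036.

n₁ = 32

With allocation ratio k = n₂/n₁ = 1.5, Var(x̄₁−x̄₂) = σ²(1/n₁ + 1/(k·n₁)) = σ²·(k+1)/(k·n₁).
So n₁ = (1 + 1/k)·((z_{α} + z_β)/d)² = 1.667 × (3.362/0.77)².
n₁ = 1.667 × 19.06 = 31.8.
Round up: n₁ = 32, giving n₂ = 1.5 × 32 = 48.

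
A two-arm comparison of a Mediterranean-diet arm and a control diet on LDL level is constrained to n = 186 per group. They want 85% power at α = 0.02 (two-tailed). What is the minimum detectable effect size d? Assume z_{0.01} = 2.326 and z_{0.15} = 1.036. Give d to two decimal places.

For two independent groups of n = 186 each: d_min = (z_{α/2} + z_β)·√(2/n).
z-sum = 2.326 + 1.036 = 3.362.
d_min = 3.362 × √(2/186) = 3.362 × 0.1037 = 0.349.

d_min ≈ 0.35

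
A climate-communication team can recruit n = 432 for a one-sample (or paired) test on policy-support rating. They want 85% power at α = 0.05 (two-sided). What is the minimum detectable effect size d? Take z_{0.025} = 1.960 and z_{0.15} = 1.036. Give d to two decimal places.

For a single sample (or paired design) of n = 432: d_min = (z_{α/2} + z_β)/√n.
z-sum = 1.960 + 1.036 = 2.996.
d_min = 2.996 / √432 = 2.996 / 20.785 = 0.144.

d_min ≈ 0.14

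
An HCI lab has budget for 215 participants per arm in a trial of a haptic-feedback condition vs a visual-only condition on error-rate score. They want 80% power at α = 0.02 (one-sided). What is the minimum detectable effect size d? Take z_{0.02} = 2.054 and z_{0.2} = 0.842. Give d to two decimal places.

For two independent groups of n = 215 each: d_min = (z_{α} + z_β)·√(2/n).
z-sum = 2.054 + 0.842 = 2.896.
d_min = 2.896 × √(2/215) = 2.896 × 0.0964 = 0.279.

d_min ≈ 0.28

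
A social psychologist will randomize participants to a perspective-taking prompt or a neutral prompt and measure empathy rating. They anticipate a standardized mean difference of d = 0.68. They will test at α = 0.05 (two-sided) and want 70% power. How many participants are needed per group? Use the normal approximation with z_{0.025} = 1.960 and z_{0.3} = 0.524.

n = 27 per group

For two independent groups with equal n: n = 2·((z_{α/2} + z_β) / d)².
z_{α/2} + z_β = 1.960 + 0.524 = 2.484.
n = 2 × (2.484 / 0.68)² = 2 × 3.653² = 2 × 13.34 = 26.7.
Round up to the next whole participant.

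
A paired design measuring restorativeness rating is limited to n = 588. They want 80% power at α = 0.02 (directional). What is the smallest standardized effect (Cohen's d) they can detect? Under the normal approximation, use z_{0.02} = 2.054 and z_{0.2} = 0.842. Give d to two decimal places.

For a single sample (or paired design) of n = 588: d_min = (z_{α} + z_β)/√n.
z-sum = 2.054 + 0.842 = 2.896.
d_min = 2.896 / √588 = 2.896 / 24.249 = 0.119.

d_min ≈ 0.12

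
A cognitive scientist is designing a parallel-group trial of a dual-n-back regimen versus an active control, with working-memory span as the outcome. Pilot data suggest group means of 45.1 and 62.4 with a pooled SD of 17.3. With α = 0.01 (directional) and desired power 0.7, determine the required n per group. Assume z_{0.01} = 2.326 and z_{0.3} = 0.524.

n = 17 per group

Cohen's d = |M₁ − M₂| / SD_pooled = |45.1 − 62.4| / 17.3 = 17.3 / 17.3 = 1.000.
For two independent groups with equal n: n = 2·((z_{α} + z_β) / d)².
z_{α} + z_β = 2.326 + 0.524 = 2.850.
n = 2 × (2.850 / 1.000)² = 2 × 2.850² = 2 × 8.12 = 16.2.
Round up to the next whole participant.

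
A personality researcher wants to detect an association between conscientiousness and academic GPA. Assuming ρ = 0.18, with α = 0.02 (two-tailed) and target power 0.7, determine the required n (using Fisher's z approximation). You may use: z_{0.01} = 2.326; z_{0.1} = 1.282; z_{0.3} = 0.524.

n = 249

Fisher's z: C = ½·ln((1+r)/(1−r)) = ½·ln(1.4390) = 0.1820.
n = ((z_{α/2} + z_β)/C)² + 3.
(2.326 + 0.524) / 0.1820 = 2.850 / 0.1820 = 15.659.
n = 15.659² + 3 = 245.21 + 3 = 248.2.
Round up.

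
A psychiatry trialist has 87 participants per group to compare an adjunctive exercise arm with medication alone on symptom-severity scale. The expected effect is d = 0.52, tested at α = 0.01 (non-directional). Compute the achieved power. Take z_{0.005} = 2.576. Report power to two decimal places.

For two equal groups, power = Φ(d·√(n/2) − z_{α/2}).
d·√(n/2) = 0.52 × √(87/2) = 0.52 × 6.595 = 3.430.
z_β = 3.430 − 2.576 = 0.854.
Power = Φ(0.854) = 0.803.

power ≈ 0.80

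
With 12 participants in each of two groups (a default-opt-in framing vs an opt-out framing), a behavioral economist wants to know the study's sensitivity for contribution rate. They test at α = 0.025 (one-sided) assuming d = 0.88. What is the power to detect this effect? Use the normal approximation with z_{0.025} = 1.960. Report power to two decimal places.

For two equal groups, power = Φ(d·√(n/2) − z_{α}).
d·√(n/2) = 0.88 × √(12/2) = 0.88 × 2.449 = 2.156.
z_β = 2.156 − 1.960 = 0.196.
Power = Φ(0.196) = 0.578.

power ≈ 0.58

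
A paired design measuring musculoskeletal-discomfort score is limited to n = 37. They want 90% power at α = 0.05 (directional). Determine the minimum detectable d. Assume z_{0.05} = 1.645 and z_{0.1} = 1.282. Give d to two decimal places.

For a single sample (or paired design) of n = 37: d_min = (z_{α} + z_β)/√n.
z-sum = 1.645 + 1.282 = 2.927.
d_min = 2.927 / √37 = 2.927 / 6.083 = 0.481.

d_min ≈ 0.48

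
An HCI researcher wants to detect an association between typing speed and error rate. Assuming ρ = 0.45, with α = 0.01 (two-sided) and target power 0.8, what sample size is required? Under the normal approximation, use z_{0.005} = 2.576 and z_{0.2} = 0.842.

n = 53

Fisher's z: C = ½·ln((1+r)/(1−r)) = ½·ln(2.6364) = 0.4847.
n = ((z_{α/2} + z_β)/C)² + 3.
(2.576 + 0.842) / 0.4847 = 3.418 / 0.4847 = 7.052.
n = 7.052² + 3 = 49.73 + 3 = 52.7.
Round up.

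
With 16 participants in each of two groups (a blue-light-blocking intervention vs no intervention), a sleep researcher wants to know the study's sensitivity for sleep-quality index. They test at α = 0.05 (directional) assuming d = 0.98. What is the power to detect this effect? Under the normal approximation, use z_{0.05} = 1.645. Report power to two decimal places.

For two equal groups, power = Φ(d·√(n/2) − z_{α}).
d·√(n/2) = 0.98 × √(16/2) = 0.98 × 2.828 = 2.772.
z_β = 2.772 − 1.645 = 1.127.
Power = Φ(1.127) = 0.870.

power ≈ 0.87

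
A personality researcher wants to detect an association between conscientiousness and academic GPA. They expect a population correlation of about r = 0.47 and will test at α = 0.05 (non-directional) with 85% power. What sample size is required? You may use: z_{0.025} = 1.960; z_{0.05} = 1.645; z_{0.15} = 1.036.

n = 38

Fisher's z: C = ½·ln((1+r)/(1−r)) = ½·ln(2.7736) = 0.5101.
n = ((z_{α/2} + z_β)/C)² + 3.
(1.960 + 1.036) / 0.5101 = 2.996 / 0.5101 = 5.873.
n = 5.873² + 3 = 34.50 + 3 = 37.5.
Round up.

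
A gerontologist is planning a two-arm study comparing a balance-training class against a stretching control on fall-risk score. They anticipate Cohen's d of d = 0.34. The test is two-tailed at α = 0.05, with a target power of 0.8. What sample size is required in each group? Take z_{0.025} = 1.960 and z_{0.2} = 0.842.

For two independent groups with equal n: n = 2·((z_{α/2} + z_β) / d)².
z_{α/2} + z_β = 1.960 + 0.842 = 2.802.
n = 2 × (2.802 / 0.34)² = 2 × 8.241² = 2 × 67.92 = 135.8.
Round up to the next whole participant.

n = 136 per group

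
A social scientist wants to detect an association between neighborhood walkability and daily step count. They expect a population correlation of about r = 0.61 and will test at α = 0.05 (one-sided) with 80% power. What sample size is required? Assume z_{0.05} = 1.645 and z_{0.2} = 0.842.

n = 16

Fisher's z: C = ½·ln((1+r)/(1−r)) = ½·ln(4.1282) = 0.7089.
n = ((z_{α} + z_β)/C)² + 3.
(1.645 + 0.842) / 0.7089 = 2.487 / 0.7089 = 3.508.
n = 3.508² + 3 = 12.31 + 3 = 15.3.
Round up.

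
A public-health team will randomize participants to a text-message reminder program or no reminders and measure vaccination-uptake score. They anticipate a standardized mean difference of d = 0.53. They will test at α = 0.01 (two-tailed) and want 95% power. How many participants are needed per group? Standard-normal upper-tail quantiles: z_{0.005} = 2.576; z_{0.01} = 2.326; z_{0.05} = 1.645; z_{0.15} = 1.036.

n = 127 per group

For two independent groups with equal n: n = 2·((z_{α/2} + z_β) / d)².
z_{α/2} + z_β = 2.576 + 1.645 = 4.221.
n = 2 × (4.221 / 0.53)² = 2 × 7.964² = 2 × 63.43 = 126.9.
Round up to the next whole participant.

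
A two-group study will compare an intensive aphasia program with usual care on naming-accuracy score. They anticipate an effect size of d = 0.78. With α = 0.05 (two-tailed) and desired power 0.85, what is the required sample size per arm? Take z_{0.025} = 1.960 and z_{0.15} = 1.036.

For two independent groups with equal n: n = 2·((z_{α/2} + z_β) / d)².
z_{α/2} + z_β = 1.960 + 1.036 = 2.996.
n = 2 × (2.996 / 0.78)² = 2 × 3.841² = 2 × 14.75 = 29.5.
Round up to the next whole participant.

n = 30 per group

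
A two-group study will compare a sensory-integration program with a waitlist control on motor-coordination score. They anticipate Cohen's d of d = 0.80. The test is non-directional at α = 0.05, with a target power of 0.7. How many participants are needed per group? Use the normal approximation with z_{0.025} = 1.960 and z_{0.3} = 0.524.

n = 20 per group

For two independent groups with equal n: n = 2·((z_{α/2} + z_β) / d)².
z_{α/2} + z_β = 1.960 + 0.524 = 2.484.
n = 2 × (2.484 / 0.80)² = 2 × 3.105² = 2 × 9.64 = 19.3.
Round up to the next whole participant.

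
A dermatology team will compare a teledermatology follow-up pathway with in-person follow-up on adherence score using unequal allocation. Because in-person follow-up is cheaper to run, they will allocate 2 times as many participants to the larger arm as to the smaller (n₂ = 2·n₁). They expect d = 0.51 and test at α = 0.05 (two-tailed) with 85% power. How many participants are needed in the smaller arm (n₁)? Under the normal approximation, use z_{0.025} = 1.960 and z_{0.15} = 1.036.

n₁ = 52

With allocation ratio k = n₂/n₁ = 2, Var(x̄₁−x̄₂) = σ²(1/n₁ + 1/(k·n₁)) = σ²·(k+1)/(k·n₁).
So n₁ = (1 + 1/k)·((z_{α/2} + z_β)/d)² = 1.500 × (2.996/0.51)².
n₁ = 1.500 × 34.51 = 51.8.
Round up: n₁ = 52, giving n₂ = 2 × 52 = 104.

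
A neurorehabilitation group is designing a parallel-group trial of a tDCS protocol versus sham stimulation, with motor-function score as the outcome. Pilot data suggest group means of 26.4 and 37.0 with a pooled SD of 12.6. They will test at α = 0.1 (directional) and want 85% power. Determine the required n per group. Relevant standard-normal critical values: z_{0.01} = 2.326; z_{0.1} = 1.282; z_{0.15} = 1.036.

n = 16 per group

Cohen's d = |M₁ − M₂| / SD_pooled = |26.4 − 37.0| / 12.6 = 10.6 / 12.6 = 0.841.
For two independent groups with equal n: n = 2·((z_{α} + z_β) / d)².
z_{α} + z_β = 1.282 + 1.036 = 2.318.
n = 2 × (2.318 / 0.841)² = 2 × 2.756² = 2 × 7.60 = 15.2.
Round up to the next whole participant.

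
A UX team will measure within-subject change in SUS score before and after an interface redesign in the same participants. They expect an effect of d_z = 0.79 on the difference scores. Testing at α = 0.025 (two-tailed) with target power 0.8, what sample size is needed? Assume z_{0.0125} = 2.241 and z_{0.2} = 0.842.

n = 16 pairs

For a paired (one-sample on differences) test: n = ((z_{α/2} + z_β) / d)².
z_{α/2} + z_β = 2.241 + 0.842 = 3.083.
n = (3.083 / 0.79)² = 3.903² = 15.23.
Round up.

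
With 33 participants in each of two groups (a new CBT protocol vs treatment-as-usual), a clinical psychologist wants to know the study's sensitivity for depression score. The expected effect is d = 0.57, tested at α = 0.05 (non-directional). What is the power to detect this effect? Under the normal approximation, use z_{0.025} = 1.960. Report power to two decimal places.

For two equal groups, power = Φ(d·√(n/2) − z_{α/2}).
d·√(n/2) = 0.57 × √(33/2) = 0.57 × 4.062 = 2.315.
z_β = 2.315 − 1.960 = 0.355.
Power = Φ(0.355) = 0.639.

power ≈ 0.64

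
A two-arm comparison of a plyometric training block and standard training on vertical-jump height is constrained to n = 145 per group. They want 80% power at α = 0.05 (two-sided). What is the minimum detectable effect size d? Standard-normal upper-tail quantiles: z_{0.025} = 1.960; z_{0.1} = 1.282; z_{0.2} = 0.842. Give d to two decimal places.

d_min ≈ 0.33

For two independent groups of n = 145 each: d_min = (z_{α/2} + z_β)·√(2/n).
z-sum = 1.960 + 0.842 = 2.802.
d_min = 2.802 × √(2/145) = 2.802 × 0.1174 = 0.329.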